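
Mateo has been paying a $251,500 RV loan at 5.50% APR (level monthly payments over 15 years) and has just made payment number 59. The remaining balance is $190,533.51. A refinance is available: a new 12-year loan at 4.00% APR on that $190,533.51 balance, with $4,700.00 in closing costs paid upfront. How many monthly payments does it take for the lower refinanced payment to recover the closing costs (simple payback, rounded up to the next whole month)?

13 months

Current payment = 251,500 × 5.5%/12 / (1 − (1+0.0045833)^−180) = $2,054.96.
Refinanced payment = 190,533.51 × 0.0033333 / (1 − (1+0.0033333)^−144) = $1,668.17.
Monthly savings = $2,054.96 − $1,668.17 = $386.79.
Break-even = $4,700.00 / $386.79 = 12.15 → 13 months.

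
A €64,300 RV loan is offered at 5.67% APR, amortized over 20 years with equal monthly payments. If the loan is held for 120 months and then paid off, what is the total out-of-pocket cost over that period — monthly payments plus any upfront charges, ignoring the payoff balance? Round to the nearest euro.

€53,821

Monthly rate = 5.67%/12 = 0.0047250; payment = 64,300 × 0.0047250 / (1 − (1+0.0047250)^−240) = €448.51.
Total outlay = 120 × €448.51 = €53,821.20.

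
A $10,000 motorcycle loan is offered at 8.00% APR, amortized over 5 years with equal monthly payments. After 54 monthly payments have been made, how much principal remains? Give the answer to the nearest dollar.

$1,189

With monthly rate i = 8%/12 = 0.0066667, the balance after k of n payments is P · [(1+i)^n − (1+i)^k] / [(1+i)^n − 1].
(1+0.0066667)^60 = 1.48984571 and (1+0.0066667)^54 = 1.43161805, so the balance is 10,000 × (1.48984571 − 1.43161805) / (1.48984571 − 1) = $1,188.69.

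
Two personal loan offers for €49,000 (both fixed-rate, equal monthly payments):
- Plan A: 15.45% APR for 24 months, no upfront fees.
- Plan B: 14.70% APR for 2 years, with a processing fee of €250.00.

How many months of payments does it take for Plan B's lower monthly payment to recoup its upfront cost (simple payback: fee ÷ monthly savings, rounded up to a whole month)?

Plan A: monthly rate = 15.45%/12 = 0.0128750; payment = 49,000 × 0.0128750 / (1 − (1+0.0128750)^−24) = €2,386.34.
Plan B: monthly rate = 14.7%/12 = 0.0122500; payment = 49,000 × 0.0122500 / (1 − (1+0.0122500)^−24) = €2,368.87.
Monthly savings = €2,386.34 − €2,368.87 = €17.47.
Break-even = €250.00 / €17.47 = 14.31 → 15 months.

15 months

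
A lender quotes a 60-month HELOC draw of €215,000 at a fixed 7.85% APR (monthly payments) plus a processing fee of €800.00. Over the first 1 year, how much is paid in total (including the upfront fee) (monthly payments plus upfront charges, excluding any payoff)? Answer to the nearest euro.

At 7.85% the monthly rate is 0.0065417, so the payment is 215,000 × 0.0065417 / (1 − 1.0065417^−60) = €4,344.01.
Total outlay = 12 × €4,344.01 + €800.00 = €52,928.12.

€52,928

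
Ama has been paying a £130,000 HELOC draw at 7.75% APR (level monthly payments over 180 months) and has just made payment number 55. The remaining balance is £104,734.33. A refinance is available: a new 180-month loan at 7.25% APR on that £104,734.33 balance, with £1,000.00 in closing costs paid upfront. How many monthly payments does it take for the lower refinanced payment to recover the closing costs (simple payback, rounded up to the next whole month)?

Current payment = 130,000 × 7.75%/12 / (1 − (1+0.0064583)^−180) = £1,223.66.
Refinanced payment = 104,734.33 × 0.0060417 / (1 − (1+0.0060417)^−180) = £956.08.
Monthly savings = £1,223.66 − £956.08 = £267.58.
Break-even = £1,000.00 / £267.58 = 3.74 → 4 months.

4 months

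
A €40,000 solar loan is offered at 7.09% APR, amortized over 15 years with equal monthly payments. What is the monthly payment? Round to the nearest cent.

€361.55

Monthly rate = 7.09%/12 = 0.0059083; payment = 40,000 × 0.0059083 / (1 − (1+0.0059083)^−180) = €361.55.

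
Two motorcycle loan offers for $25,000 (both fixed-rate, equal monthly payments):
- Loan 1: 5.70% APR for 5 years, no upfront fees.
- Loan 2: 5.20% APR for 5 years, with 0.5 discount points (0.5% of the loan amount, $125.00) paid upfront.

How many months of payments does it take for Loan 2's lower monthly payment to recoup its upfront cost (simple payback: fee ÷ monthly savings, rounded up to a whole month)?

Loan 1: monthly rate = 5.7%/12 = 0.0047500; payment = 25,000 × 0.0047500 / (1 − (1+0.0047500)^−60) = $479.84.
Loan 2: at 5.20% the monthly rate is 0.0043333, so the payment is 25,000 × 0.0043333 / (1 − 1.0043333^−60) = $474.07.
Monthly savings = $479.84 − $474.07 = $5.77.
Break-even = $125.00 / $5.77 = 21.66 → 22 months.

22 months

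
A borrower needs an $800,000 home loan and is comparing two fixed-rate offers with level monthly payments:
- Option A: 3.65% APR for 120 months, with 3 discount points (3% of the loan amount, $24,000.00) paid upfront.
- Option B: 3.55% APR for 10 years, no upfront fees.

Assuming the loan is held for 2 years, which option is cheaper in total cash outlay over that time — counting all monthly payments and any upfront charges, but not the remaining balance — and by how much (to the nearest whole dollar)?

Option A: monthly rate = 3.65%/12 = 0.0030417; payment = 800,000 × 0.0030417 / (1 − (1+0.0030417)^−120) = $7,967.21.
Option B: at 3.55% the monthly rate is 0.0029583, so the payment is 800,000 × 0.0029583 / (1 − 1.0029583^−120) = $7,929.62.
Over 24 months: Option A costs 24 × $7,967.21 + $24,000.00 = $215,213.04; Option B costs 24 × $7,929.62 = $190,310.88.
Option B is cheaper by $215,213.04 − $190,310.88 = $24,902.16.

Option B by $24,902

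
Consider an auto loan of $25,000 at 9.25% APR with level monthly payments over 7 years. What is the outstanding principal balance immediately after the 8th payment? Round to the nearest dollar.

With monthly rate i = 9.25%/12 = 0.0077083, the balance after k of n payments is P · [(1+i)^n − (1+i)^k] / [(1+i)^n − 1].
(1+0.0077083)^84 = 1.90601977 and (1+0.0077083)^8 = 1.06335628, so the balance is 25,000 × (1.90601977 − 1.06335628) / (1.90601977 − 1) = $23,251.80.

$23,252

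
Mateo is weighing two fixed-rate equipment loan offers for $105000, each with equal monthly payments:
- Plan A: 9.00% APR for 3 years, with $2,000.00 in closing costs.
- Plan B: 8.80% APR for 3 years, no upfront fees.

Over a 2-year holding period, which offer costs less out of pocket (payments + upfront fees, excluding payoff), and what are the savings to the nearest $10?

Plan A: monthly rate = 9%/12 = 0.0075000; payment = 105,000 × 0.0075000 / (1 − (1+0.0075000)^−36) = $3,338.97.
Plan B: at 8.80% the monthly rate is 0.0073333, so the payment is 105,000 × 0.0073333 / (1 − 1.0073333^−36) = $3,329.21.
Over 24 months: Plan A costs 24 × $3,338.97 + $2,000.00 = $82,135.28; Plan B costs 24 × $3,329.21 = $79,901.04.
Plan B is cheaper by $82,135.28 − $79,901.04 = $2,234.24.

Plan B by $2,230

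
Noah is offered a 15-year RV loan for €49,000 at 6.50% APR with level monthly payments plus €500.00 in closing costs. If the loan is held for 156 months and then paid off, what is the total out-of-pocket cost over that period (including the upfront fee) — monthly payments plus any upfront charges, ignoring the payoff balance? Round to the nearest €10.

€67,090

Monthly rate = 6.5%/12 = 0.0054167; payment = 49,000 × 0.0054167 / (1 − (1+0.0054167)^−180) = €426.84.
Total outlay = 156 × €426.84 + €500.00 = €67,087.04.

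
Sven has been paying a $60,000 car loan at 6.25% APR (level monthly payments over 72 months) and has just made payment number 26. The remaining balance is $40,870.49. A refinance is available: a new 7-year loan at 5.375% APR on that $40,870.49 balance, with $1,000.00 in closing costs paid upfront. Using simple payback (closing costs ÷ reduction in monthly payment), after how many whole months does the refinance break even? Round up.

3 months

Current payment = 60,000 × 6.25%/12 / (1 − (1+0.0052083)^−72) = $1,001.47.
Refinanced payment = 40,870.49 × 0.0044792 / (1 − (1+0.0044792)^−84) = $584.89.
Monthly savings = $1,001.47 − $584.89 = $416.58.
Break-even = $1,000.00 / $416.58 = 2.40 → 3 months.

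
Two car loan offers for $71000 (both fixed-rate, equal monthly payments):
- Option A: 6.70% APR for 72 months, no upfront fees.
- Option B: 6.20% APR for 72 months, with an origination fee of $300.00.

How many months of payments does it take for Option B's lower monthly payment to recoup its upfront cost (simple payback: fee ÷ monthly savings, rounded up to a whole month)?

Option A: monthly rate = 6.7%/12 = 0.0055833; payment = 71,000 × 0.0055833 / (1 − (1+0.0055833)^−72) = $1,200.28.
Option B: monthly rate = 6.2%/12 = 0.0051667; payment = 71,000 × 0.0051667 / (1 − (1+0.0051667)^−72) = $1,183.39.
Monthly savings = $1,200.28 − $1,183.39 = $16.89.
Break-even = $300.00 / $16.89 = 17.76 → 18 months.

18 months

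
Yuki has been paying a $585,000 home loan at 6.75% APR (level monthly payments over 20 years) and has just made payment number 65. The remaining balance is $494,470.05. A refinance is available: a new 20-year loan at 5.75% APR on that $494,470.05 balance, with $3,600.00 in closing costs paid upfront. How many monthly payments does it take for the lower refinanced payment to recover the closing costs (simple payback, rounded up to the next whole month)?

4 months

Current payment = 585,000 × 6.75%/12 / (1 − (1+0.0056250)^−240) = $4,448.13.
Refinanced payment = 494,470.05 × 0.0047917 / (1 − (1+0.0047917)^−240) = $3,471.59.
Monthly savings = $4,448.13 − $3,471.59 = $976.54.
Break-even = $3,600.00 / $976.54 = 3.69 → 4 months.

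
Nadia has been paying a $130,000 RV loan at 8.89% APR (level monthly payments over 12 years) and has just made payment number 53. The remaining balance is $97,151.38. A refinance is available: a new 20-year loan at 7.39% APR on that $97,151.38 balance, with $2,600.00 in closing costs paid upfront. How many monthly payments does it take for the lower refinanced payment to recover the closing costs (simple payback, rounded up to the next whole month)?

Current payment = 130,000 × 8.89%/12 / (1 − (1+0.0074083)^−144) = $1,471.40.
Refinanced payment = 97,151.38 × 0.0061583 / (1 − (1+0.0061583)^−240) = $776.12.
Monthly savings = $1,471.40 − $776.12 = $695.28.
Break-even = $2,600.00 / $695.28 = 3.74 → 4 months.

4 months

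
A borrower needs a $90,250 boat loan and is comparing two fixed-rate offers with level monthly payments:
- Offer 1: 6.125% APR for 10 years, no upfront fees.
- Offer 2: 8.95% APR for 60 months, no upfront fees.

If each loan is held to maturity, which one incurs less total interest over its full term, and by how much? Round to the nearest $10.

Offer 1: monthly rate = 6.125%/12 = 0.0051042; payment = 90,250 × 0.0051042 / (1 − (1+0.0051042)^−120) = $1,007.63.
Total interest on Offer 1 = 120 × $1,007.63 − $90,250 = $30,665.60.
Offer 2: at 8.95% the monthly rate is 0.0074583, so the payment is 90,250 × 0.0074583 / (1 − 1.0074583^−60) = $1,871.25.
Total interest on Offer 2 = 60 × $1,871.25 − $90,250 = $22,025.00.
Offer 2 is lower by $8,640.60.

Offer 2 by $8,640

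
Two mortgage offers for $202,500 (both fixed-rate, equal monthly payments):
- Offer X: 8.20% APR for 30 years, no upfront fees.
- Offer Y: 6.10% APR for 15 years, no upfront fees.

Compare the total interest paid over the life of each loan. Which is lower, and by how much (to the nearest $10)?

Offer X: at 8.20% the monthly rate is 0.0068333, so the payment is 202,500 × 0.0068333 / (1 − 1.0068333^−360) = $1,514.20.
Total interest on Offer X = 360 × $1,514.20 − $202,500 = $342,612.00.
Offer Y: monthly rate = 6.1%/12 = 0.0050833; payment = 202,500 × 0.0050833 / (1 − (1+0.0050833)^−180) = $1,719.77.
Total interest on Offer Y = 180 × $1,719.77 − $202,500 = $107,058.60.
Offer Y is lower by $235,553.40.

Offer Y by $235,550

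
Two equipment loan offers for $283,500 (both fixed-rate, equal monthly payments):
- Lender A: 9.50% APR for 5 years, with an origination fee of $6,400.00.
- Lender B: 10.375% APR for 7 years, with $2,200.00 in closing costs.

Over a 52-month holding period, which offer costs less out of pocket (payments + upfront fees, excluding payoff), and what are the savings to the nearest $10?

Lender A: monthly rate = 9.5%/12 = 0.0079167; payment = 283,500 × 0.0079167 / (1 − (1+0.0079167)^−60) = $5,954.03.
Lender B: monthly rate = 10.375%/12 = 0.0086458; payment = 283,500 × 0.0086458 / (1 − (1+0.0086458)^−84) = $4,761.55.
Over 52 months: Lender A costs 52 × $5,954.03 + $6,400.00 = $316,009.56; Lender B costs 52 × $4,761.55 + $2,200.00 = $249,800.60.
Lender B is cheaper by $316,009.56 − $249,800.60 = $66,208.96.

Lender B by $66,210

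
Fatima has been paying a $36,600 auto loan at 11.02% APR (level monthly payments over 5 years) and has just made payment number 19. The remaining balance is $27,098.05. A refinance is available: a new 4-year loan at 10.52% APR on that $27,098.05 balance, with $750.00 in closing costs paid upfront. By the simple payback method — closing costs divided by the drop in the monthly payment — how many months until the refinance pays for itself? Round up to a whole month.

8 months

Current payment = 36,600 × 11.02%/12 / (1 − (1+0.0091833)^−60) = $796.14.
Refinanced payment = 27,098.05 × 0.0087667 / (1 − (1+0.0087667)^−48) = $694.06.
Monthly savings = $796.14 − $694.06 = $102.08.
Break-even = $750.00 / $102.08 = 7.35 → 8 months.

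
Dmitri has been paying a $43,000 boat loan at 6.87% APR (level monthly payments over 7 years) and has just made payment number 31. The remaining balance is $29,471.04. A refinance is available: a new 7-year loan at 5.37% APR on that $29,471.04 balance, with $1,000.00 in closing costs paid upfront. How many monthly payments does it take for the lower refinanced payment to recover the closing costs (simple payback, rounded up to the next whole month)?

Current payment = 43,000 × 6.87%/12 / (1 − (1+0.0057250)^−84) = $646.26.
Refinanced payment = 29,471.04 × 0.0044750 / (1 − (1+0.0044750)^−84) = $421.68.
Monthly savings = $646.26 − $421.68 = $224.58.
Break-even = $1,000.00 / $224.58 = 4.45 → 5 months.

5 months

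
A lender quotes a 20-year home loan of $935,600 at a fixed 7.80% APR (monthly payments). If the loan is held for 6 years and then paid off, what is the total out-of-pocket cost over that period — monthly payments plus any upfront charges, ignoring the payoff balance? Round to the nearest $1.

Monthly rate = 7.8%/12 = 0.0065000; payment = 935,600 × 0.0065000 / (1 − (1+0.0065000)^−240) = $7,709.68.
Total outlay = 72 × $7,709.68 = $555,096.96.

$555,097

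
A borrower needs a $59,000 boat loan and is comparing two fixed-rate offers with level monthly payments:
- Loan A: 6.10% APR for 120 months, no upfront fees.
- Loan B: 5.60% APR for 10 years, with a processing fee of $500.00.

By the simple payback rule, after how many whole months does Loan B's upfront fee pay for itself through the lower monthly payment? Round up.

Loan A: monthly rate = 6.1%/12 = 0.0050833; payment = 59,000 × 0.0050833 / (1 − (1+0.0050833)^−120) = $657.99.
Loan B: at 5.60% the monthly rate is 0.0046667, so the payment is 59,000 × 0.0046667 / (1 − 1.0046667^−120) = $643.23.
Monthly savings = $657.99 − $643.23 = $14.76.
Break-even = $500.00 / $14.76 = 33.88 → 34 months.

34 months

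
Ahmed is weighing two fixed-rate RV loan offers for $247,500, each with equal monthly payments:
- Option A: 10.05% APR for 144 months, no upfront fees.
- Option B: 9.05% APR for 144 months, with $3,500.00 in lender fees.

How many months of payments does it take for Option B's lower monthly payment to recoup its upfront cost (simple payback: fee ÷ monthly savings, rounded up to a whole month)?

25 months

Option A: monthly rate = 10.05%/12 = 0.0083750; payment = 247,500 × 0.0083750 / (1 − (1+0.0083750)^−144) = $2,964.97.
Option B: at 9.05% the monthly rate is 0.0075417, so the payment is 247,500 × 0.0075417 / (1 − 1.0075417^−144) = $2,823.60.
Monthly savings = $2,964.97 − $2,823.60 = $141.37.
Break-even = $3,500.00 / $141.37 = 24.76 → 25 months.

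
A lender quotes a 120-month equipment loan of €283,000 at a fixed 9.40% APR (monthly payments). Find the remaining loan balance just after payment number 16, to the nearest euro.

€258,731

With monthly rate i = 9.4%/12 = 0.0078333, the balance after k of n payments is P · [(1+i)^n − (1+i)^k] / [(1+i)^n − 1].
(1+0.0078333)^120 = 2.55062250 and (1+0.0078333)^16 = 1.13297282, so the balance is 283,000 × (2.55062250 − 1.13297282) / (2.55062250 − 1) = €258,731.48.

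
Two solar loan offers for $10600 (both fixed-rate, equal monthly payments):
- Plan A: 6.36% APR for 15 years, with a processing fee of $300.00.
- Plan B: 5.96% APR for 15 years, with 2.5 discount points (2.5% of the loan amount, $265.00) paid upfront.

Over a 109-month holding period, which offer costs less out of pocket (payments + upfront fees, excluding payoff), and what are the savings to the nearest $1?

Plan B by $286

Plan A: at 6.36% the monthly rate is 0.0053000, so the payment is 10,600 × 0.0053000 / (1 − 1.0053000^−180) = $91.52.
Plan B: monthly rate = 5.96%/12 = 0.0049667; payment = 10,600 × 0.0049667 / (1 − (1+0.0049667)^−180) = $89.22.
Over 109 months: Plan A costs 109 × $91.52 + $300.00 = $10,275.68; Plan B costs 109 × $89.22 + $265.00 = $9,989.98.
Plan B is cheaper by $10,275.68 − $9,989.98 = $285.70.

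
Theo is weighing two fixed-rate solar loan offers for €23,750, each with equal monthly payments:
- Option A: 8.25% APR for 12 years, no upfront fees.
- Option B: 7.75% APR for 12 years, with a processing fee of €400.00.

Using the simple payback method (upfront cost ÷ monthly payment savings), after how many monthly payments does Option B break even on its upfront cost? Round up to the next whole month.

Option A: monthly rate = 8.25%/12 = 0.0068750; payment = 23,750 × 0.0068750 / (1 − (1+0.0068750)^−144) = €260.35.
Option B: monthly rate = 7.75%/12 = 0.0064583; payment = 23,750 × 0.0064583 / (1 − (1+0.0064583)^−144) = €253.84.
Monthly savings = €260.35 − €253.84 = €6.51.
Break-even = €400.00 / €6.51 = 61.44 → 62 months.

62 months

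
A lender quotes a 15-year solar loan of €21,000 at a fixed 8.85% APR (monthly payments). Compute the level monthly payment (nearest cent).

At 8.85% the monthly rate is 0.0073750, so the payment is 21,000 × 0.0073750 / (1 − 1.0073750^−180) = €211.13.

€211.13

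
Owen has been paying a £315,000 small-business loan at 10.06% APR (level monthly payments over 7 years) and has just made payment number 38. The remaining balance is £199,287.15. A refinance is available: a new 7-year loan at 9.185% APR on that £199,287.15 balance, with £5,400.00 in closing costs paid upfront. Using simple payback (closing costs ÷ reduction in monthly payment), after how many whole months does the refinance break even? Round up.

Current payment = 315,000 × 10.06%/12 / (1 − (1+0.0083833)^−84) = £5,239.14.
Refinanced payment = 199,287.15 × 0.0076542 / (1 − (1+0.0076542)^−84) = £3,225.09.
Monthly savings = £5,239.14 − £3,225.09 = £2,014.05.
Break-even = £5,400.00 / £2,014.05 = 2.68 → 3 months.

3 months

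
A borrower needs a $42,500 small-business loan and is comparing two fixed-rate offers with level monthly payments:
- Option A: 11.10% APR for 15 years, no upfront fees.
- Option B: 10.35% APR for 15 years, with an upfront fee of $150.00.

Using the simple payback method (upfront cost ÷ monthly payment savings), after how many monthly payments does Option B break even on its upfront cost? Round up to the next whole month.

Option A: monthly rate = 11.1%/12 = 0.0092500; payment = 42,500 × 0.0092500 / (1 − (1+0.0092500)^−180) = $485.73.
Option B: at 10.35% the monthly rate is 0.0086250, so the payment is 42,500 × 0.0086250 / (1 − 1.0086250^−180) = $465.85.
Monthly savings = $485.73 − $465.85 = $19.88.
Break-even = $150.00 / $19.88 = 7.55 → 8 months.

8 months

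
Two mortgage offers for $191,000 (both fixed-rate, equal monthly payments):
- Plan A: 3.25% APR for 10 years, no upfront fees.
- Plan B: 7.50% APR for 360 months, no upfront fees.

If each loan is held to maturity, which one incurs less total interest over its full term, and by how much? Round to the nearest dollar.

Plan A: monthly rate = 3.25%/12 = 0.0027083; payment = 191,000 × 0.0027083 / (1 − (1+0.0027083)^−120) = $1,866.43.
Total interest on Plan A = 120 × $1,866.43 − $191,000 = $32,971.60.
Plan B: monthly rate = 7.5%/12 = 0.0062500; payment = 191,000 × 0.0062500 / (1 − (1+0.0062500)^−360) = $1,335.50.
Total interest on Plan B = 360 × $1,335.50 − $191,000 = $289,780.00.
Plan A is lower by $256,808.40.

Plan A by $256,808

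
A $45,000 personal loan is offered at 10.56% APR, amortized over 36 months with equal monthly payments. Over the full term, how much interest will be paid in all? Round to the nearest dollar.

$7,700

Monthly rate = 10.56%/12 = 0.0088000; payment = 45,000 × 0.0088000 / (1 − (1+0.0088000)^−36) = $1,463.88.
Total paid = 36 × $1,463.88 = $52,699.68; interest = $52,699.68 − $45,000 = $7,699.68.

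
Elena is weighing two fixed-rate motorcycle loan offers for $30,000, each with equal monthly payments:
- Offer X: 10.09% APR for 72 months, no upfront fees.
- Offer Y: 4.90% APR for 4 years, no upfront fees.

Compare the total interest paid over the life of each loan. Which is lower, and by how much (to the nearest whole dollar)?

Offer X: at 10.09% the monthly rate is 0.0084083, so the payment is 30,000 × 0.0084083 / (1 − 1.0084083^−72) = $557.14.
Total interest on Offer X = 72 × $557.14 − $30,000 = $10,114.08.
Offer Y: at 4.90% the monthly rate is 0.0040833, so the payment is 30,000 × 0.0040833 / (1 − 1.0040833^−48) = $689.52.
Total interest on Offer Y = 48 × $689.52 − $30,000 = $3,096.96.
Offer Y is lower by $7,017.12.

Offer Y by $7,017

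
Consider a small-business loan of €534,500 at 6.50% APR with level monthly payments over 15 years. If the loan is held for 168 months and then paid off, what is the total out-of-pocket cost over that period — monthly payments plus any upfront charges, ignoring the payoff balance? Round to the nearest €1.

Monthly rate = 6.5%/12 = 0.0054167; payment = 534,500 × 0.0054167 / (1 − (1+0.0054167)^−180) = €4,656.07.
Total outlay = 168 × €4,656.07 = €782,219.76.

€782,220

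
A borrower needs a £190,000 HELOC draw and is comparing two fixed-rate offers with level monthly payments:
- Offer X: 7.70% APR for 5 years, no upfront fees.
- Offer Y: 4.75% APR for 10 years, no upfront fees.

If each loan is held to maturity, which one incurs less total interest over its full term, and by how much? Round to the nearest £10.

Offer X: at 7.70% the monthly rate is 0.0064167, so the payment is 190,000 × 0.0064167 / (1 − 1.0064167^−60) = £3,825.29.
Total interest on Offer X = 60 × £3,825.29 − £190,000 = £39,517.40.
Offer Y: at 4.75% the monthly rate is 0.0039583, so the payment is 190,000 × 0.0039583 / (1 − 1.0039583^−120) = £1,992.11.
Total interest on Offer Y = 120 × £1,992.11 − £190,000 = £49,053.20.
Offer X is lower by £9,535.80.

Offer X by £9,540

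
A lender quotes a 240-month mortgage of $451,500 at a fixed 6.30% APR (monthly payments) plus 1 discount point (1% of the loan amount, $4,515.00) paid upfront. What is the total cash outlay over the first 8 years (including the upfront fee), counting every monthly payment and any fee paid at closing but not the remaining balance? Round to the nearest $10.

$322,590

At 6.30% the monthly rate is 0.0052500, so the payment is 451,500 × 0.0052500 / (1 − 1.0052500^−240) = $3,313.31.
Total outlay = 96 × $3,313.31 + $4,515.00 = $322,592.76.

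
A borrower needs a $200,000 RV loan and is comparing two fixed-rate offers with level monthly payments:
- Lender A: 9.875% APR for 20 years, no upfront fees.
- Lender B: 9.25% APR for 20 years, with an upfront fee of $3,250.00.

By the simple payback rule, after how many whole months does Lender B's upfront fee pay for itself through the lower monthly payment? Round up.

Lender A: monthly rate = 9.875%/12 = 0.0082292; payment = 200,000 × 0.0082292 / (1 − (1+0.0082292)^−240) = $1,913.51.
Lender B: at 9.25% the monthly rate is 0.0077083, so the payment is 200,000 × 0.0077083 / (1 − 1.0077083^−240) = $1,831.73.
Monthly savings = $1,913.51 − $1,831.73 = $81.78.
Break-even = $3,250.00 / $81.78 = 39.74 → 40 months.

40 months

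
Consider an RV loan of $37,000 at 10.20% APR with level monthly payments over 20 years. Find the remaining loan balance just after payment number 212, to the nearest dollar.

$8,986

With monthly rate i = 10.2%/12 = 0.0085000, the balance after k of n payments is P · [(1+i)^n − (1+i)^k] / [(1+i)^n − 1].
(1+0.0085000)^240 = 7.62459205 and (1+0.0085000)^212 = 6.01577162, so the balance is 37,000 × (7.62459205 − 6.01577162) / (7.62459205 − 1) = $8,985.66.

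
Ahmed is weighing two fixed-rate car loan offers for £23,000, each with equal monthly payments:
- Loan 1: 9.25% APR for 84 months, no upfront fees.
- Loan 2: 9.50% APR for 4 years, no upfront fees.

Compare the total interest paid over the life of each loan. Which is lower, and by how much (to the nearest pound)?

Loan 2 by £3,594

Loan 1: at 9.25% the monthly rate is 0.0077083, so the payment is 23,000 × 0.0077083 / (1 − 1.0077083^−84) = £372.97.
Total interest on Loan 1 = 84 × £372.97 − £23,000 = £8,329.48.
Loan 2: monthly rate = 9.5%/12 = 0.0079167; payment = 23,000 × 0.0079167 / (1 − (1+0.0079167)^−48) = £577.83.
Total interest on Loan 2 = 48 × £577.83 − £23,000 = £4,735.84.
Loan 2 is lower by £3,593.64.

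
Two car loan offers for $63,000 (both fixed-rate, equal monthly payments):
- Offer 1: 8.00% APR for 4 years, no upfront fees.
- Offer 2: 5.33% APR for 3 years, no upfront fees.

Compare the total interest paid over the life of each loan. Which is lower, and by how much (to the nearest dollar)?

Offer 2 by $5,514

Offer 1: at 8.00% the monthly rate is 0.0066667, so the payment is 63,000 × 0.0066667 / (1 − 1.0066667^−48) = $1,538.01.
Total interest on Offer 1 = 48 × $1,538.01 − $63,000 = $10,824.48.
Offer 2: at 5.33% the monthly rate is 0.0044417, so the payment is 63,000 × 0.0044417 / (1 − 1.0044417^−36) = $1,897.51.
Total interest on Offer 2 = 36 × $1,897.51 − $63,000 = $5,310.36.
Offer 2 is lower by $5,514.12.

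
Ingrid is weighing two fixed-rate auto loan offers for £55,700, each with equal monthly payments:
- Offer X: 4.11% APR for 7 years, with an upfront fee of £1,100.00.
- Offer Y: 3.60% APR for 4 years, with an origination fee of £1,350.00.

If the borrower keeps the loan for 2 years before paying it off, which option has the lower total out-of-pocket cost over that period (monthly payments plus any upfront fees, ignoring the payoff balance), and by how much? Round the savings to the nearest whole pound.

Offer X: monthly rate = 4.11%/12 = 0.0034250; payment = 55,700 × 0.0034250 / (1 − (1+0.0034250)^−84) = £764.18.
Offer Y: monthly rate = 3.6%/12 = 0.0030000; payment = 55,700 × 0.0030000 / (1 − (1+0.0030000)^−48) = £1,247.71.
Over 24 months: Offer X costs 24 × £764.18 + £1,100.00 = £19,440.32; Offer Y costs 24 × £1,247.71 + £1,350.00 = £31,295.04.
Offer X is cheaper by £31,295.04 − £19,440.32 = £11,854.72.

Offer X by £11,855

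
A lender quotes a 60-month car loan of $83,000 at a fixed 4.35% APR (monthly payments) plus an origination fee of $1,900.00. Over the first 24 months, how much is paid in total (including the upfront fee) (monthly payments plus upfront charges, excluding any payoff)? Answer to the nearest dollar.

At 4.35% the monthly rate is 0.0036250, so the payment is 83,000 × 0.0036250 / (1 − 1.0036250^−60) = $1,541.72.
Total outlay = 24 × $1,541.72 + $1,900.00 = $38,901.28.

$38,901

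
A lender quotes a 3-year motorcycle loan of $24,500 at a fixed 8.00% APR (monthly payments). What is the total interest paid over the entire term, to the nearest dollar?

$3,139

At 8.00% the monthly rate is 0.0066667, so the payment is 24,500 × 0.0066667 / (1 − 1.0066667^−36) = $767.74.
Total paid = 36 × $767.74 = $27,638.64; interest = $27,638.64 − $24,500 = $3,138.64.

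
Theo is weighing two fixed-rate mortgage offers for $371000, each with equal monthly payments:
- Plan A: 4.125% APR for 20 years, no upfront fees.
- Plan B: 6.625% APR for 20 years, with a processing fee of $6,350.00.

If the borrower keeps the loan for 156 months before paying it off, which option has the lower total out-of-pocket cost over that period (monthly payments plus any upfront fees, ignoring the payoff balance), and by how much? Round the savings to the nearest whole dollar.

Plan A by $87,587

Plan A: at 4.125% the monthly rate is 0.0034375, so the payment is 371,000 × 0.0034375 / (1 − 1.0034375^−240) = $2,272.70.
Plan B: monthly rate = 6.625%/12 = 0.0055208; payment = 371,000 × 0.0055208 / (1 − (1+0.0055208)^−240) = $2,793.45.
Over 156 months: Plan A costs 156 × $2,272.70 = $354,541.20; Plan B costs 156 × $2,793.45 + $6,350.00 = $442,128.20.
Plan A is cheaper by $442,128.20 − $354,541.20 = $87,587.00.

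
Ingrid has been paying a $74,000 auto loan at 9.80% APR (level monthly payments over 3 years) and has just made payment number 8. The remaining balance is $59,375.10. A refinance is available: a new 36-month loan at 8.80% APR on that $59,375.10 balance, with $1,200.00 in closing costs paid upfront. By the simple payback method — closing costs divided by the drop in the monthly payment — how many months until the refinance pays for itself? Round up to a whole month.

3 months

Current payment = 74,000 × 9.8%/12 / (1 − (1+0.0081667)^−36) = $2,380.83.
Refinanced payment = 59,375.10 × 0.0073333 / (1 − (1+0.0073333)^−36) = $1,882.59.
Monthly savings = $2,380.83 − $1,882.59 = $498.24.
Break-even = $1,200.00 / $498.24 = 2.41 → 3 months.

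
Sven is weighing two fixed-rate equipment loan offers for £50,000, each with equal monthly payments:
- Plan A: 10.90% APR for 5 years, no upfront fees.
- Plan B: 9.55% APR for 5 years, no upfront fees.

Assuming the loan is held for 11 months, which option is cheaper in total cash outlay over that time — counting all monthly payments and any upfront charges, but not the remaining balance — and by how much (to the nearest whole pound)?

Plan B by £366

Plan A: monthly rate = 10.9%/12 = 0.0090833; payment = 50,000 × 0.0090833 / (1 − (1+0.0090833)^−60) = £1,084.63.
Plan B: at 9.55% the monthly rate is 0.0079583, so the payment is 50,000 × 0.0079583 / (1 − 1.0079583^−60) = £1,051.32.
Over 11 months: Plan A costs 11 × £1,084.63 = £11,930.93; Plan B costs 11 × £1,051.32 = £11,564.52.
Plan B is cheaper by £11,930.93 − £11,564.52 = £366.41.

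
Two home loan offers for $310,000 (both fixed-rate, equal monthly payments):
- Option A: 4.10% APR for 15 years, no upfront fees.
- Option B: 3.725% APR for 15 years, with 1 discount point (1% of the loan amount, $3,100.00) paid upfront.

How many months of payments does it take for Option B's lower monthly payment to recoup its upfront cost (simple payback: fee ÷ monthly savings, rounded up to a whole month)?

54 months

Option A: monthly rate = 4.1%/12 = 0.0034167; payment = 310,000 × 0.0034167 / (1 − (1+0.0034167)^−180) = $2,308.60.
Option B: at 3.725% the monthly rate is 0.0031042, so the payment is 310,000 × 0.0031042 / (1 − 1.0031042^−180) = $2,250.55.
Monthly savings = $2,308.60 − $2,250.55 = $58.05.
Break-even = $3,100.00 / $58.05 = 53.40 → 54 months.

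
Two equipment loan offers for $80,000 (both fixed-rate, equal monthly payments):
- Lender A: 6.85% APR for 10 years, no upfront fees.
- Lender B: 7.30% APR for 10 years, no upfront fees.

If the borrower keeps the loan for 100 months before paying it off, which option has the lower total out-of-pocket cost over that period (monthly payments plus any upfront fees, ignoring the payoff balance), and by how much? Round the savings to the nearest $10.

Lender A by $1,860

Lender A: monthly rate = 6.85%/12 = 0.0057083; payment = 80,000 × 0.0057083 / (1 − (1+0.0057083)^−120) = $922.69.
Lender B: monthly rate = 7.3%/12 = 0.0060833; payment = 80,000 × 0.0060833 / (1 − (1+0.0060833)^−120) = $941.28.
Over 100 months: Lender A costs 100 × $922.69 = $92,269.00; Lender B costs 100 × $941.28 = $94,128.00.
Lender A is cheaper by $94,128.00 − $92,269.00 = $1,859.00.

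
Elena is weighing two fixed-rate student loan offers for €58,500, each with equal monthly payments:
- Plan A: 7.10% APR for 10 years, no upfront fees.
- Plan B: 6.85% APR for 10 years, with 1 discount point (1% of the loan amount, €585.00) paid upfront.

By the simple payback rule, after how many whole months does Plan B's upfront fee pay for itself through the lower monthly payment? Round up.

Plan A: monthly rate = 7.1%/12 = 0.0059167; payment = 58,500 × 0.0059167 / (1 − (1+0.0059167)^−120) = €682.25.
Plan B: at 6.85% the monthly rate is 0.0057083, so the payment is 58,500 × 0.0057083 / (1 − 1.0057083^−120) = €674.72.
Monthly savings = €682.25 − €674.72 = €7.53.
Break-even = €585.00 / €7.53 = 77.69 → 78 months.

78 months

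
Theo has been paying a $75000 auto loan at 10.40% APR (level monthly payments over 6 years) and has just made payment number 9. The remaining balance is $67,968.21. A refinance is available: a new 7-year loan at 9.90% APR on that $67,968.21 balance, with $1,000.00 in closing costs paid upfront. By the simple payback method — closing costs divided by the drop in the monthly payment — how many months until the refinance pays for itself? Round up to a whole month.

4 months

Current payment = 75,000 × 10.4%/12 / (1 − (1+0.0086667)^−72) = $1,404.61.
Refinanced payment = 67,968.21 × 0.0082500 / (1 − (1+0.0082500)^−84) = $1,124.84.
Monthly savings = $1,404.61 − $1,124.84 = $279.77.
Break-even = $1,000.00 / $279.77 = 3.57 → 4 months.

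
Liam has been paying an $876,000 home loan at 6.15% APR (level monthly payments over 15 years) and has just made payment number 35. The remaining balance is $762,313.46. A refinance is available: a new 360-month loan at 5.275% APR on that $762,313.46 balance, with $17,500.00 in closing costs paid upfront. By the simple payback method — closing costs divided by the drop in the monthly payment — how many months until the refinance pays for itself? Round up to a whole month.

6 months

Current payment = 876,000 × 6.15%/12 / (1 − (1+0.0051250)^−180) = $7,463.36.
Refinanced payment = 762,313.46 × 0.0043958 / (1 − (1+0.0043958)^−360) = $4,221.33.
Monthly savings = $7,463.36 − $4,221.33 = $3,242.03.
Break-even = $17,500.00 / $3,242.03 = 5.40 → 6 months.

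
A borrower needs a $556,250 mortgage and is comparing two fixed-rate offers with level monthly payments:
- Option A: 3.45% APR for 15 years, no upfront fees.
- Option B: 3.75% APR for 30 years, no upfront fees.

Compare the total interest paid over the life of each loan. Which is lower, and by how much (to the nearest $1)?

Option A: monthly rate = 3.45%/12 = 0.0028750; payment = 556,250 × 0.0028750 / (1 − (1+0.0028750)^−180) = $3,962.89.
Total interest on Option A = 180 × $3,962.89 − $556,250 = $157,070.20.
Option B: at 3.75% the monthly rate is 0.0031250, so the payment is 556,250 × 0.0031250 / (1 − 1.0031250^−360) = $2,576.08.
Total interest on Option B = 360 × $2,576.08 − $556,250 = $371,138.80.
Option A is lower by $214,068.60.

Option A by $214,069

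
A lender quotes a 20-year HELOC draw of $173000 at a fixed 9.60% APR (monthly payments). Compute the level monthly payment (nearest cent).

$1,623.90

Monthly rate = 9.6%/12 = 0.0080000; payment = 173,000 × 0.0080000 / (1 − (1+0.0080000)^−240) = $1,623.90.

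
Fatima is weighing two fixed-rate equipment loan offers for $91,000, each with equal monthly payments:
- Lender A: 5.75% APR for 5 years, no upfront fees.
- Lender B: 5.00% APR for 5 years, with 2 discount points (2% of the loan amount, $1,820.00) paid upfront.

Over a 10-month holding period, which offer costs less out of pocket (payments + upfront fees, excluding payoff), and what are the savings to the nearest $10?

Lender A by $1,510

Lender A: monthly rate = 5.75%/12 = 0.0047917; payment = 91,000 × 0.0047917 / (1 − (1+0.0047917)^−60) = $1,748.73.
Lender B: at 5.00% the monthly rate is 0.0041667, so the payment is 91,000 × 0.0041667 / (1 − 1.0041667^−60) = $1,717.28.
Over 10 months: Lender A costs 10 × $1,748.73 = $17,487.30; Lender B costs 10 × $1,717.28 + $1,820.00 = $18,992.80.
Lender A is cheaper by $18,992.80 − $17,487.30 = $1,505.50.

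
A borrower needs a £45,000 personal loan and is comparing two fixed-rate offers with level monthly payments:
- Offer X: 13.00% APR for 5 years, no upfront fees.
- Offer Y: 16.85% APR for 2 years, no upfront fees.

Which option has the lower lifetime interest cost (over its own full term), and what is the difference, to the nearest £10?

Offer Y by £8,110

Offer X: at 13.00% the monthly rate is 0.0108333, so the payment is 45,000 × 0.0108333 / (1 − 1.0108333^−60) = £1,023.89.
Total interest on Offer X = 60 × £1,023.89 − £45,000 = £16,433.40.
Offer Y: at 16.85% the monthly rate is 0.0140417, so the payment is 45,000 × 0.0140417 / (1 − 1.0140417^−24) = £2,221.66.
Total interest on Offer Y = 24 × £2,221.66 − £45,000 = £8,319.84.
Offer Y is lower by £8,113.56.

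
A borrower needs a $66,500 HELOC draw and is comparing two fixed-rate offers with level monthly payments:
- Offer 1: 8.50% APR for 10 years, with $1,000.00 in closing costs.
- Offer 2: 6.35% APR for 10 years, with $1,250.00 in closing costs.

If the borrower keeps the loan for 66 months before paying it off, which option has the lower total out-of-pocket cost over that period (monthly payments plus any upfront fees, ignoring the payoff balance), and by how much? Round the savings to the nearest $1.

Offer 2 by $4,665

Offer 1: at 8.50% the monthly rate is 0.0070833, so the payment is 66,500 × 0.0070833 / (1 − 1.0070833^−120) = $824.50.
Offer 2: at 6.35% the monthly rate is 0.0052917, so the payment is 66,500 × 0.0052917 / (1 − 1.0052917^−120) = $750.03.
Over 66 months: Offer 1 costs 66 × $824.50 + $1,000.00 = $55,417.00; Offer 2 costs 66 × $750.03 + $1,250.00 = $50,751.98.
Offer 2 is cheaper by $55,417.00 − $50,751.98 = $4,665.02.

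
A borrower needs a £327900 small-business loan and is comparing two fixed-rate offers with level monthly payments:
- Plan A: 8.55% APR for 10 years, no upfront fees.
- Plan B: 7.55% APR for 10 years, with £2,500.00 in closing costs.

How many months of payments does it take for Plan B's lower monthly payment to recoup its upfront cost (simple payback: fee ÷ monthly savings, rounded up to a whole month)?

Plan A: at 8.55% the monthly rate is 0.0071250, so the payment is 327,900 × 0.0071250 / (1 − 1.0071250^−120) = £4,074.26.
Plan B: monthly rate = 7.55%/12 = 0.0062917; payment = 327,900 × 0.0062917 / (1 − (1+0.0062917)^−120) = £3,900.79.
Monthly savings = £4,074.26 − £3,900.79 = £173.47.
Break-even = £2,500.00 / £173.47 = 14.41 → 15 months.

15 months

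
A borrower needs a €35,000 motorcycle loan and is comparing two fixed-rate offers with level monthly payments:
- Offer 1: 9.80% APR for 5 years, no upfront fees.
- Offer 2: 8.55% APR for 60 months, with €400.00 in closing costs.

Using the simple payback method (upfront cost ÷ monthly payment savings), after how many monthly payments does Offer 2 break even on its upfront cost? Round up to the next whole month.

19 months

Offer 1: monthly rate = 9.8%/12 = 0.0081667; payment = 35,000 × 0.0081667 / (1 − (1+0.0081667)^−60) = €740.21.
Offer 2: monthly rate = 8.55%/12 = 0.0071250; payment = 35,000 × 0.0071250 / (1 − (1+0.0071250)^−60) = €718.92.
Monthly savings = €740.21 − €718.92 = €21.29.
Break-even = €400.00 / €21.29 = 18.79 → 19 months.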